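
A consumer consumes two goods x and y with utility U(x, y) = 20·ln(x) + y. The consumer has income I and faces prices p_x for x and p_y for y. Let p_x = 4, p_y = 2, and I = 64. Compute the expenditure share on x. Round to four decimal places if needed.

Set MRS = p_x/p_y: (20/x)/1 = p_x/p_y.
So x*(p_x,p_y) = 20·p_y/p_x, independent of income; and y* = (I − 20·p_y)/p_y.
At the given prices: x* = 20·2/4 = 10, and y* = 12.
Expenditure on x: 4·10 = 40; share = 0.625.

share on x = 0.625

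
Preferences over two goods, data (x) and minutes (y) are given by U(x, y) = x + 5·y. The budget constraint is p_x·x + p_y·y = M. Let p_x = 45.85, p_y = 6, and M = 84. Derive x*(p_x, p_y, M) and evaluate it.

Perfect substitutes: compare marginal utility per dollar. 1/p_x vs 5/p_y → 0.0218 vs 0.8333.
y gives more utility per dollar, so spend all income on y: y* = M/p_y, x* = 0.
Numerically: x* = 0, y* = 14.

x* = 0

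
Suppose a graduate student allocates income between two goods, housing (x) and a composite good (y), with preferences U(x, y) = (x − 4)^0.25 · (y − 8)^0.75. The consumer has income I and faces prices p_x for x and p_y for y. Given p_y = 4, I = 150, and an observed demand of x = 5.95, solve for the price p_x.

Let x' = x−4, y' = y−8. MRS = (1/3)·y'/x' = p_x/p_y.
After buying the subsistence bundle (4, 8), a share 0.25 of the remaining income goes to x: x* = 4 + 0.25·(I − 4p_x − 8p_y)/p_x.
Set x* = 5.95 in the demand function and solve for p_x: p_x = 10.

p_x = 10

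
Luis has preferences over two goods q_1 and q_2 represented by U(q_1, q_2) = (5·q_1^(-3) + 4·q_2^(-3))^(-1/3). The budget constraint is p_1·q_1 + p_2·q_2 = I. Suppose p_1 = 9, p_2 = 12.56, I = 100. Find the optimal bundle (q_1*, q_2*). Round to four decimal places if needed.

q_1* = 5.0178, q_2* = 4.3662

MU_q_1 ∝ 5·q_1^(-4), MU_q_2 ∝ 4·q_2^(-4), so MRS = (5/4)·(q_2/q_1)^(4) = p_1/p_2.
Hence q_2/q_1 = ((4/5)·p_1/p_2)^(1/(4)), i.e. raised to the 0.25 power.
With the ratio pinned down, the budget gives q_1* = I/(p_1 + p_2·(q_2/q_1)) and q_2* = (q_2/q_1)·q_1*.
Numerically q_2/q_1 = 0.870133, so q_1* = 100/(9 + 12.56·0.870133) = 5.0178 and q_2* = 0.870133·5.0178 = 4.3662.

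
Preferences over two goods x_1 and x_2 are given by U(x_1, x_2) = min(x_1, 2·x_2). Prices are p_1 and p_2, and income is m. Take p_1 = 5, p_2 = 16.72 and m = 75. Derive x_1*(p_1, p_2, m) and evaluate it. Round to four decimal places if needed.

With perfect complements, no substitution: consume in ratio x_1:x_2 = 2:1.
Budget: p_1·x_1 + p_2·(1/2)·x_1 = m, so (2·p_1 + p_2)·x_1 = 2·m.
Demand: x_1*(p_1,p_2,m) = 2·m/(2·p_1 + p_2), x_2* = m/(2·p_1 + p_2).
Here 2·5 + 16.72 = 26.72, giving x_1* = 5.6138.

x_1* = 5.6138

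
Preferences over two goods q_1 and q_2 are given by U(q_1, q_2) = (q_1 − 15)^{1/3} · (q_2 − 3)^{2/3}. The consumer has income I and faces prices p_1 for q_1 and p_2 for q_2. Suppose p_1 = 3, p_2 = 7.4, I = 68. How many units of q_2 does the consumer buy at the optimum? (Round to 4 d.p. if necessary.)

MRS = (1/2)·(q_2−3)/(q_1−15). Tangency with p_1/p_2 gives q_2−3 = 2·(p_1/p_2)·(q_1−15).
Substituting into the budget: q_1* = 15 + 1/3·(I − 15·p_1 − 3·p_2)/p_1, and q_2* = 3 + 2/3·(…)/p_2.
Discretionary income = 68 − 15·3 − 3·7.4 = 0.8; q_2* = 3 + 2/3·0.8/7.4 = 3.0721.

q_2* = 3.0721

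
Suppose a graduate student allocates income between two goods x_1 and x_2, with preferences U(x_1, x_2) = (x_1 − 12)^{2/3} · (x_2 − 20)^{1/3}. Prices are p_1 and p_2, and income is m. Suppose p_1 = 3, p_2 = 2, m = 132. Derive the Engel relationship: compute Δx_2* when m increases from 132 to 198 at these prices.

MRS = 2·(x_2−20)/(x_1−12). Tangency with p_1/p_2 gives x_2−20 = (1/2)·(p_1/p_2)·(x_1−12).
Substituting into the budget: x_1* = 12 + 2/3·(m − 12·p_1 − 20·p_2)/p_1, and x_2* = 20 + 1/3·(…)/p_2.
Discretionary income = 132 − 12·3 − 20·2 = 56; x_2* = 20 + 1/3·56/2 = 29.3333.
At m' = 198: x_2* = 40.3333. Change: 40.3333 − 29.3333 = 11.

Δx_2* = 11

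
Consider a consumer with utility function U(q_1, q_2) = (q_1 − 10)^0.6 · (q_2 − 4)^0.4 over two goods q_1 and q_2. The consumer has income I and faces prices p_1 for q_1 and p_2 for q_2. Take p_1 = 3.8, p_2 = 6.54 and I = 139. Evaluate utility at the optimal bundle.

V = 8.0863

Discretionary income = 139 − 10·3.8 − 4·6.54 = 74.84; q_1* = 10 + 0.6·74.84/3.8 = 21.8168; q_2* = 4 + 0.4·74.84/6.54 = 8.5774.
Utility at the optimum: U(21.8168, 8.5774) = 8.0863.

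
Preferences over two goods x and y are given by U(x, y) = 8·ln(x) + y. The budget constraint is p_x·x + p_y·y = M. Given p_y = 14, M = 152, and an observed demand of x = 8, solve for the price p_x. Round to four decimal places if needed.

p_x = 14

MU_x = 8/x, MU_y = 1. Tangency: 8/x = p_x/p_y.
So x*(p_x,p_y) = 8·p_y/p_x, independent of income; and y* = (M − 8·p_y)/p_y.
Set x* = 8 in the demand function and solve for p_x: p_x = 14.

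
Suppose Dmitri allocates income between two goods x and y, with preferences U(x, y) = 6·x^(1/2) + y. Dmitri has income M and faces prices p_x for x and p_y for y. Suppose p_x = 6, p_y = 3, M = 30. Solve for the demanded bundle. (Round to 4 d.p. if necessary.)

MU_x = 3/√x, MU_y = 1. Tangency: 3/√x = p_x/p_y.
Solve: √x = 3·p_y/p_x, so x*(p_x,p_y) = (3·p_y/p_x)², and y* = (M − p_x·x*)/p_y.
Plugging in: x* = (3·3/6)² = 2.25, y* = 5.5.

x* = 2.25, y* = 5.5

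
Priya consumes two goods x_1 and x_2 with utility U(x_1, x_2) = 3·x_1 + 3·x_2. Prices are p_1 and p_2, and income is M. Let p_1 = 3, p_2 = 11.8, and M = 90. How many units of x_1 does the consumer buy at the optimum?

Numerically: x_1* = 30, x_2* = 0.

x_1* = 30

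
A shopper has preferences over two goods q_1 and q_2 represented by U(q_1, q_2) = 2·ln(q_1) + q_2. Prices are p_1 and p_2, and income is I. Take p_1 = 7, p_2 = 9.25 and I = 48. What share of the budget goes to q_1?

So q_1*(p_1,p_2) = 2·p_2/p_1, independent of income; and q_2* = (I − 2·p_2)/p_2.
At the given prices: q_1* = 2·9.25/7 = 2.6429, and q_2* = 3.1892.
Expenditure on q_1: 7·2.6429 = 18.5; share = 0.3854.

share on q_1 = 0.3854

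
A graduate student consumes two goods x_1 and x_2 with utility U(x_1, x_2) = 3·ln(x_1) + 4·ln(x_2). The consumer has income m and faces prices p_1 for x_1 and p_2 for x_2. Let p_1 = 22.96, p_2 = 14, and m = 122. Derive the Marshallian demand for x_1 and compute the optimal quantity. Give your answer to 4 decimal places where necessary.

Demand: x_1*(p_1,p_2,m) = 3/7·m/p_1 and x_2* = 4/7·m/p_2.
At p_1=22.96, p_2=14, m=122: x_1* = 3/7·122/22.96 = 2.2773.

x_1* = 2.2773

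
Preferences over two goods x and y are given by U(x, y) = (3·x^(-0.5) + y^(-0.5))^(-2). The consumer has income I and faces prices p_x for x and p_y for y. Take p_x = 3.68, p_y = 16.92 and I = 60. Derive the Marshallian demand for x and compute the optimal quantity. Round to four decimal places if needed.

x* = 9.0609

MU_x ∝ 3·x^(-1.5), MU_y ∝ y^(-1.5), so MRS = 3·(y/x)^(1.5) = p_x/p_y.
Solve for the ratio: y/x = [(1/3)·p_x/p_y]^(2/3).
Substitute y = (y/x)·x into the budget: x* = I/(p_x + p_y·(y/x)).
Numerically y/x = 0.173867, so x* = 60/(3.68 + 16.92·0.173867) = 9.0609.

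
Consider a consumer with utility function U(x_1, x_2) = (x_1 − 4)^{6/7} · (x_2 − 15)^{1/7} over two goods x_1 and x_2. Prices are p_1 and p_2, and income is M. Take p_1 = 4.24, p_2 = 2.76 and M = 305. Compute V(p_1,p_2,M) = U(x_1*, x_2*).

After buying the subsistence bundle (4, 15), a share 6/7 of the remaining income goes to x_1: x_1* = 4 + 6/7·(M − 4p_1 − 15p_2)/p_1.
Discretionary income = 305 − 4·4.24 − 15·2.76 = 246.64; x_1* = 4 + 6/7·246.64/4.24 = 53.8598; x_2* = 15 + 1/7·246.64/2.76 = 27.766.
Utility at the optimum: U(53.8598, 27.766) = 41.0415.

V = 41.0415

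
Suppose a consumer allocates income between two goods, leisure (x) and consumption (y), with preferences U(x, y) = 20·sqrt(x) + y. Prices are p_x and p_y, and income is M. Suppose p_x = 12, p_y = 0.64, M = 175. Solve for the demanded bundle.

Set MRS = p_x/p_y: 10·x^(−1/2) = p_x/p_y.
Thus x* = (10·p_y/p_x)² — independent of M — with the rest of income spent on y.
Plugging in: x* = (10·0.64/12)² = 0.2844, y* = 268.1042.

x* = 0.2844, y* = 268.1042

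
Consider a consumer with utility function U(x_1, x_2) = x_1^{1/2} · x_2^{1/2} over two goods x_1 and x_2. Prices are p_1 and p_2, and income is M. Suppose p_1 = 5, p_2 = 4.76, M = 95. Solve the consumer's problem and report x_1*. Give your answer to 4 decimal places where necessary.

Tangency: MRS = x_2/x_1 = p_1/p_2.
Rearranging, p_2·x_2 = p_1·x_1. Substituting into the budget gives p_1·x_1·(1 + 1) = M.
Demand: x_1*(p_1,p_2,M) = 0.5·M/p_1 and x_2* = 0.5·M/p_2.
At p_1=5, p_2=4.76, M=95: x_1* = 0.5·95/5 = 9.5.

x_1* = 9.5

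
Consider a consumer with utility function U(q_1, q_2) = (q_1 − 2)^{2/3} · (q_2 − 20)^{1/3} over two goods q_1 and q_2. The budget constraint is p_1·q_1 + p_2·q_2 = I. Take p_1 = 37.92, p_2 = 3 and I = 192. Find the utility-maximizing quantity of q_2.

Let q_1' = q_1−2, q_2' = q_2−20. MRS = 2·q_2'/q_1' = p_1/p_2.
Substituting into the budget: q_1* = 2 + 2/3·(I − 2·p_1 − 20·p_2)/p_1, and q_2* = 20 + 1/3·(…)/p_2.
Discretionary income = 192 − 2·37.92 − 20·3 = 56.16; q_2* = 20 + 1/3·56.16/3 = 26.24.

q_2* = 26.24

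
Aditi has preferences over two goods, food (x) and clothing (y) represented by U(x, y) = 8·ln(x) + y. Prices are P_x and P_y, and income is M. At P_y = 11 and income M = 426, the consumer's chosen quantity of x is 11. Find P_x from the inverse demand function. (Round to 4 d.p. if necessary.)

MU_x = 8/x, MU_y = 1. Tangency: 8/x = P_x/P_y.
So x*(P_x,P_y) = 8·P_y/P_x, independent of income; and y* = (M − 8·P_y)/P_y.
Set x* = 11 in the demand function and solve for P_x: P_x = 8.

P_x = 8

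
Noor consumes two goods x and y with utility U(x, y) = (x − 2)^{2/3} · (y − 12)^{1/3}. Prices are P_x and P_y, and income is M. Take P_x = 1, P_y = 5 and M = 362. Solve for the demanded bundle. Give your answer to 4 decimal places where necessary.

x* = 202, y* = 32

Let x' = x−2, y' = y−12. MRS = 2·y'/x' = P_x/P_y.
Substituting into the budget: x* = 2 + 2/3·(M − 2·P_x − 12·P_y)/P_x, and y* = 12 + 1/3·(…)/P_y.
Discretionary income = 362 − 2·1 − 12·5 = 300; x* = 2 + 2/3·300/1 = 202; y* = 12 + 1/3·300/5 = 32.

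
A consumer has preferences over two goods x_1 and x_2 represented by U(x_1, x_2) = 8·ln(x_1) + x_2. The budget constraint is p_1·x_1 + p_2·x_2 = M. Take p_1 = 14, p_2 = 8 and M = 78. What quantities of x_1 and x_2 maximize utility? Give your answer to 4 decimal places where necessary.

MU_x_1 = 8/x_1, MU_x_2 = 1. Tangency: 8/x_1 = p_1/p_2.
So x_1*(p_1,p_2) = 8·p_2/p_1, independent of income; and x_2* = (M − 8·p_2)/p_2.
At the given prices: x_1* = 8·8/14 = 4.5714, and x_2* = 1.75.

x_1* = 4.5714, x_2* = 1.75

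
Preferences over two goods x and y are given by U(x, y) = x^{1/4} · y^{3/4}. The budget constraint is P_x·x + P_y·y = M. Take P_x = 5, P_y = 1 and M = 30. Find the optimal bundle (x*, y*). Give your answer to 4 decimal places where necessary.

x* = 1.5, y* = 22.5

MU_x/MU_y = (0.25·y)/(0.75·x); tangency sets this equal to P_x/P_y.
Rearranging, P_y·y = 3·P_x·x. Substituting into the budget gives P_x·x·(1 + 3) = M.
Demand: x*(P_x,P_y,M) = 0.25·M/P_x and y* = 0.75·M/P_y.
At P_x=5, P_y=1, M=30: x* = 0.25·30/5 = 1.5, y* = 22.5.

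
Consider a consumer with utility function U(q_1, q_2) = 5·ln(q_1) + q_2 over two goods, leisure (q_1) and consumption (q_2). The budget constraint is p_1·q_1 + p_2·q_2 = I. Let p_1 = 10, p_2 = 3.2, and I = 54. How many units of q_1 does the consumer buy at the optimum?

MU_q_1 = 5/q_1, MU_q_2 = 1. Tangency: 5/q_1 = p_1/p_2.
So q_1*(p_1,p_2) = 5·p_2/p_1, independent of income; and q_2* = (I − 5·p_2)/p_2.
At the given prices: q_1* = 5·3.2/10 = 1.6.

q_1* = 1.6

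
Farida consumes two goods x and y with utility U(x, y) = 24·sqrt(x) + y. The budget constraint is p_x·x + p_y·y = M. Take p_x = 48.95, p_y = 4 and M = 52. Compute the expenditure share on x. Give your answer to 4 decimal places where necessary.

Solve: √x = 12·p_y/p_x, so x*(p_x,p_y) = (12·p_y/p_x)², and y* = (M − p_x·x*)/p_y.
Plugging in: x* = (12·4/48.95)² = 0.9616, y* = 1.2329.
Expenditure on x: 48.95·0.9616 = 47.0684; share = 0.9052.

share on x = 0.9052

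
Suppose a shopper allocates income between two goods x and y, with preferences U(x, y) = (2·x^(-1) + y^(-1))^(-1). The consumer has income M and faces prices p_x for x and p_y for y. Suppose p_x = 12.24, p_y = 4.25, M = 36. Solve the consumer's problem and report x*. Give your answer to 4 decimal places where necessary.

x* = 2.0761

Substitute y = (y/x)·x into the budget: x* = M/(p_x + p_y·(y/x)).
Numerically y/x = 1.2, so x* = 36/(12.24 + 4.25·1.2) = 2.0761.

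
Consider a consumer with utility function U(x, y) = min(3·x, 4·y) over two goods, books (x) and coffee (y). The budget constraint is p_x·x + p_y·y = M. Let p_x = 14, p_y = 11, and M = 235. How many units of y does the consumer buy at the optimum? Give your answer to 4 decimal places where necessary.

y* = 7.9213

Here 4·14 + 3·11 = 89, giving y* = 7.9213.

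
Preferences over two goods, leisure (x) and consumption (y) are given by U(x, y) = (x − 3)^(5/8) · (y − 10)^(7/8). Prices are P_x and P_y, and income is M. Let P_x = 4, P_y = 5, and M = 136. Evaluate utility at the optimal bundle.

V = 23.6323

Discretionary income = 136 − 3·4 − 10·5 = 74; x* = 3 + 5/12·74/4 = 10.7083; y* = 10 + 7/12·74/5 = 18.6333.
Utility at the optimum: U(10.7083, 18.6333) = 23.6323.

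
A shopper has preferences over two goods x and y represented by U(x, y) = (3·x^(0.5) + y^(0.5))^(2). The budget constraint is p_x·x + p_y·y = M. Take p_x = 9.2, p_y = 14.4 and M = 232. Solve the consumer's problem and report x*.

x* = 23.5459

With the ratio pinned down, the budget gives x* = M/(p_x + p_y·(y/x)) and y* = (y/x)·x*.
Numerically y/x = 0.045353, so x* = 232/(9.2 + 14.4·0.045353) = 23.5459.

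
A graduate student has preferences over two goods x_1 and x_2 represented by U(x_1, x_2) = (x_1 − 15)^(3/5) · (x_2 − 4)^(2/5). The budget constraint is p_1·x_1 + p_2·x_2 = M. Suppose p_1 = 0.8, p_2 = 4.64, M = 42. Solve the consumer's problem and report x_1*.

x_1* = 23.58

Let x_1' = x_1−15, x_2' = x_2−4. MRS = (3/2)·x_2'/x_1' = p_1/p_2.
After buying the subsistence bundle (15, 4), a share 0.6 of the remaining income goes to x_1: x_1* = 15 + 0.6·(M − 15p_1 − 4p_2)/p_1.
Discretionary income = 42 − 15·0.8 − 4·4.64 = 11.44; x_1* = 15 + 0.6·11.44/0.8 = 23.58.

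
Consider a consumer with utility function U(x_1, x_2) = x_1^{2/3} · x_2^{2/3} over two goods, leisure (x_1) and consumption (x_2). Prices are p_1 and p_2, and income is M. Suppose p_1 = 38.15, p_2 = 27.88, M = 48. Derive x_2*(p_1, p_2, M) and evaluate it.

x_2* = 0.8608

MU_x_1/MU_x_2 = (2/3·x_2)/(2/3·x_1); tangency sets this equal to p_1/p_2.
So 2/3·p_2·x_2 = 2/3·p_1·x_1; combined with the budget, a share 0.5 of income goes to x_1.
Demand: x_1*(p_1,p_2,M) = 0.5·M/p_1 and x_2* = 0.5·M/p_2.
At p_1=38.15, p_2=27.88, M=48: x_2* = 0.5·48/27.88 = 0.8608.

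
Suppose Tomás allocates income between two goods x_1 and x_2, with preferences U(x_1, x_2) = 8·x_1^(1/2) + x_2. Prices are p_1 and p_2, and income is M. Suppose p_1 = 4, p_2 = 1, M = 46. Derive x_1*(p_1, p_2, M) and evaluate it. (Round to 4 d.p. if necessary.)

x_1* = 1

Set MRS = p_1/p_2: 4·x_1^(−1/2) = p_1/p_2.
Thus x_1* = (4·p_2/p_1)² — independent of M — with the rest of income spent on x_2.
Plugging in: x_1* = (4·1/4)² = 1.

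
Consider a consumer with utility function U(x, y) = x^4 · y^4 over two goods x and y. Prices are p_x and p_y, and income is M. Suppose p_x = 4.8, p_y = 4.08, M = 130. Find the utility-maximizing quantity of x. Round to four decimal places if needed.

x* = 13.5417

MU_x/MU_y = (4·y)/(4·x); tangency sets this equal to p_x/p_y.
So 4·p_y·y = 4·p_x·x; combined with the budget, a share 0.5 of income goes to x.
Demand: x*(p_x,p_y,M) = 0.5·M/p_x and y* = 0.5·M/p_y.
At p_x=4.8, p_y=4.08, M=130: x* = 0.5·130/4.8 = 13.5417.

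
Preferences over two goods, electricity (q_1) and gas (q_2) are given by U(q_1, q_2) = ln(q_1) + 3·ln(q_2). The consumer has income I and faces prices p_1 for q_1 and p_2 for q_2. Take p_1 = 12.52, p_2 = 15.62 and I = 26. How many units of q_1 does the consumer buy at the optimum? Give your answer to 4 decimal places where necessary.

MU_q_1/MU_q_2 = (q_2)/(3·q_1); tangency sets this equal to p_1/p_2.
Rearranging, p_2·q_2 = 3·p_1·q_1. Substituting into the budget gives p_1·q_1·(1 + 3) = I.
Demand: q_1*(p_1,p_2,I) = 0.25·I/p_1 and q_2* = 0.75·I/p_2.
At p_1=12.52, p_2=15.62, I=26: q_1* = 0.25·26/12.52 = 0.5192.

q_1* = 0.5192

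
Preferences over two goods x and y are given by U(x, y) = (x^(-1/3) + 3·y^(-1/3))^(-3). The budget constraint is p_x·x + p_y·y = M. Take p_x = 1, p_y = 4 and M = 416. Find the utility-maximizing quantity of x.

x* = 98.4916

With the ratio pinned down, the budget gives x* = M/(p_x + p_y·(y/x)) and y* = (y/x)·x*.
Numerically y/x = 0.805927, so x* = 416/(1 + 4·0.805927) = 98.4916.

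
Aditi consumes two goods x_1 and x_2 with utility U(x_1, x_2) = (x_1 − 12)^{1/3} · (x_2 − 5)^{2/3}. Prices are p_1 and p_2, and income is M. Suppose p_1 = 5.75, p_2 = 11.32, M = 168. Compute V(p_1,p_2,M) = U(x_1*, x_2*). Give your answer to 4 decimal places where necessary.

V = 2.484

Discretionary income = 168 − 12·5.75 − 5·11.32 = 42.4; x_1* = 12 + 1/3·42.4/5.75 = 14.458; x_2* = 5 + 2/3·42.4/11.32 = 7.4971.
Utility at the optimum: U(14.458, 7.4971) = 2.484.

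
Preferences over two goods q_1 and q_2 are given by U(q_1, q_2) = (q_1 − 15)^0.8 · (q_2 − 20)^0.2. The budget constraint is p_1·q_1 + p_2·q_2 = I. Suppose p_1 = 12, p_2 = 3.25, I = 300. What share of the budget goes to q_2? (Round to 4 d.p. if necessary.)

This is Cobb-Douglas in (q_1−15, q_2−20): tangency gives 0.8·p_2·(q_2−20) = 0.2·p_1·(q_1−15).
After buying the subsistence bundle (15, 20), a share 0.8 of the remaining income goes to q_1: q_1* = 15 + 0.8·(I − 15p_1 − 20p_2)/p_1.
Discretionary income = 300 − 15·12 − 20·3.25 = 55; q_1* = 15 + 0.8·55/12 = 18.6667; q_2* = 20 + 0.2·55/3.25 = 23.3846.
Expenditure on q_2: 3.25·23.3846 = 76; share = 0.2533.

share on q_2 = 0.2533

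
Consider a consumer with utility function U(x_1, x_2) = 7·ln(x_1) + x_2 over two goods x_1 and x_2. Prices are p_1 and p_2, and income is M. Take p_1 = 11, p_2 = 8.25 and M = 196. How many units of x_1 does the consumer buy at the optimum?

x_1* = 5.25

MU_x_1 = 7/x_1, MU_x_2 = 1. Tangency: 7/x_1 = p_1/p_2.
So x_1*(p_1,p_2) = 7·p_2/p_1, independent of income; and x_2* = (M − 7·p_2)/p_2.
At the given prices: x_1* = 7·8.25/11 = 5.25.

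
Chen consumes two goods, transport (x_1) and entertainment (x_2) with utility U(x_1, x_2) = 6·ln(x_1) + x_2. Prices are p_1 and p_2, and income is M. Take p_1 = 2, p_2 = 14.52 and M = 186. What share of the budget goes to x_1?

share on x_1 = 0.4684

MU_x_1 = 6/x_1, MU_x_2 = 1. Tangency: 6/x_1 = p_1/p_2.
So x_1*(p_1,p_2) = 6·p_2/p_1, independent of income; and x_2* = (M − 6·p_2)/p_2.
At the given prices: x_1* = 6·14.52/2 = 43.56, and x_2* = 6.8099.
Expenditure on x_1: 2·43.56 = 87.12; share = 0.4684.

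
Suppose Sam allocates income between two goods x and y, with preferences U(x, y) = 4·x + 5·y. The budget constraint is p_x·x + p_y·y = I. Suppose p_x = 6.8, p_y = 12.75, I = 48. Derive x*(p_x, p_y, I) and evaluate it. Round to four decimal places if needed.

x* = 7.0588

Linear utility — the consumer picks whichever good has higher MU/price: 4/6.8 = 0.5882 vs 5/12.75 = 0.3922.
x gives more utility per dollar, so spend all income on x: x* = I/p_x, y* = 0.
Numerically: x* = 7.0588, y* = 0.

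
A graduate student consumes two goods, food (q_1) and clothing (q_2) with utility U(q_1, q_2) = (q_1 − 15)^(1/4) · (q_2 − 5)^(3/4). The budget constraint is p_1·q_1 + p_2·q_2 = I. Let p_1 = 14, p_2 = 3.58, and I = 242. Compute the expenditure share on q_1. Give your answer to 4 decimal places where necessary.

share on q_1 = 0.8823

This is Cobb-Douglas in (q_1−15, q_2−5): tangency gives 0.25·p_2·(q_2−5) = 0.75·p_1·(q_1−15).
Substituting into the budget: q_1* = 15 + 0.25·(I − 15·p_1 − 5·p_2)/p_1, and q_2* = 5 + 0.75·(…)/p_2.
Discretionary income = 242 − 15·14 − 5·3.58 = 14.1; q_1* = 15 + 0.25·14.1/14 = 15.2518; q_2* = 5 + 0.75·14.1/3.58 = 7.9539.
Expenditure on q_1: 14·15.2518 = 213.525; share = 0.8823.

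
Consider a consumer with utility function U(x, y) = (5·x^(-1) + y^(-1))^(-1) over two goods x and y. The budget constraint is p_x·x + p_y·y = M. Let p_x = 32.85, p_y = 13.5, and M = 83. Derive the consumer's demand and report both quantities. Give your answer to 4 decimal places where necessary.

MRS = MU_x/MU_y = 5·(y/x)^(2). Set equal to p_x/p_y.
Hence y/x = ((1/5)·p_x/p_y)^(1/(2)), i.e. raised to the 0.5 power.
With the ratio pinned down, the budget gives x* = M/(p_x + p_y·(y/x)) and y* = (y/x)·x*.
Numerically y/x = 0.697615, so x* = 83/(32.85 + 13.5·0.697615) = 1.9637 and y* = 0.697615·1.9637 = 1.3699.

x* = 1.9637, y* = 1.3699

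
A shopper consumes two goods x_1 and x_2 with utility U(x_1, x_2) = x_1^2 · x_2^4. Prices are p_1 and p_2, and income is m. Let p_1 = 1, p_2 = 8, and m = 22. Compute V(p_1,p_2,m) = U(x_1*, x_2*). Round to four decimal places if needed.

At p_1=1, p_2=8, m=22: x_1* = 1/3·22/1 = 7.3333, x_2* = 1.8333.
Utility at the optimum: U(7.3333, 1.8333) = 607.5312.

V = 607.5312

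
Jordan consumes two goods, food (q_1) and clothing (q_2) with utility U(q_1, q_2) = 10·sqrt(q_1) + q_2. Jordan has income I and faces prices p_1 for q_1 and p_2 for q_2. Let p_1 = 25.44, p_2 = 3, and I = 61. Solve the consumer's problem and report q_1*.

q_1* = 0.3477

MU_q_1 = 5/√q_1, MU_q_2 = 1. Tangency: 5/√q_1 = p_1/p_2.
Thus q_1* = (5·p_2/p_1)² — independent of I — with the rest of income spent on q_2.
Plugging in: q_1* = (5·3/25.44)² = 0.3477.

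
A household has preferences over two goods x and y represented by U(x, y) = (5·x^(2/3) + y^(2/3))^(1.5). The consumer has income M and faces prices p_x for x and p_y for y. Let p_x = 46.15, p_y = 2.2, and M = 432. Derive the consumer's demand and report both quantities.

x* = 2.0708, y* = 152.9239

MRS = MU_x/MU_y = 5·(y/x)^(1/3). Set equal to p_x/p_y.
Solve for the ratio: y/x = [(1/5)·p_x/p_y]^(3).
Substitute y = (y/x)·x into the budget: x* = M/(p_x + p_y·(y/x)).
Numerically y/x = 73.847715, so x* = 432/(46.15 + 2.2·73.847715) = 2.0708 and y* = 73.847715·2.0708 = 152.9239.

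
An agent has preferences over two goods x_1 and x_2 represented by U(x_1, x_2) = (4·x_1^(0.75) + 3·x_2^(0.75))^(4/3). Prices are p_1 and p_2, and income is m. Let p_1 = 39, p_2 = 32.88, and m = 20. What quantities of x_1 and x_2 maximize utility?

x_1* = 0.3356, x_2* = 0.2102

With the ratio pinned down, the budget gives x_1* = m/(p_1 + p_2·(x_2/x_1)) and x_2* = (x_2/x_1)·x_1*.
Numerically x_2/x_1 = 0.626291, so x_1* = 20/(39 + 32.88·0.626291) = 0.3356 and x_2* = 0.626291·0.3356 = 0.2102.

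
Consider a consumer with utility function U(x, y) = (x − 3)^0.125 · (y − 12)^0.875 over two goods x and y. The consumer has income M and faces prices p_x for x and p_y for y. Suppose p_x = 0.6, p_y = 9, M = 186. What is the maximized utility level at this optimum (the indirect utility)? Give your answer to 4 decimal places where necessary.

V = 8.1488

Let x' = x−3, y' = y−12. MRS = (1/7)·y'/x' = p_x/p_y.
Substituting into the budget: x* = 3 + 0.125·(M − 3·p_x − 12·p_y)/p_x, and y* = 12 + 0.875·(…)/p_y.
Discretionary income = 186 − 3·0.6 − 12·9 = 76.2; x* = 3 + 0.125·76.2/0.6 = 18.875; y* = 12 + 0.875·76.2/9 = 19.4083.
Utility at the optimum: U(18.875, 19.4083) = 8.1488.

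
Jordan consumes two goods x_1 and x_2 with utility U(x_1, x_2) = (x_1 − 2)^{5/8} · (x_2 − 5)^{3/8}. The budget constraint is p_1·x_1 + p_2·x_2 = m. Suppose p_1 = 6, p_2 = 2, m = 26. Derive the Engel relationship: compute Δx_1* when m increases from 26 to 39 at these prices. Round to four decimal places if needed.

Δx_1* = 1.3542

After buying the subsistence bundle (2, 5), a share 0.625 of the remaining income goes to x_1: x_1* = 2 + 0.625·(m − 2p_1 − 5p_2)/p_1.
Discretionary income = 26 − 2·6 − 5·2 = 4; x_1* = 2 + 0.625·4/6 = 2.4167.
At m' = 39: x_1* = 3.7708. Change: 3.7708 − 2.4167 = 1.3542.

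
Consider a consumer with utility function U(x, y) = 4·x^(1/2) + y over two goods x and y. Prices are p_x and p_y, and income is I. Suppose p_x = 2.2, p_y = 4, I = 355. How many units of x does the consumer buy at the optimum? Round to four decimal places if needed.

MU_x = 2/√x, MU_y = 1. Tangency: 2/√x = p_x/p_y.
Solve: √x = 2·p_y/p_x, so x*(p_x,p_y) = (2·p_y/p_x)², and y* = (I − p_x·x*)/p_y.
Plugging in: x* = (2·4/2.2)² = 13.2231.

x* = 13.2231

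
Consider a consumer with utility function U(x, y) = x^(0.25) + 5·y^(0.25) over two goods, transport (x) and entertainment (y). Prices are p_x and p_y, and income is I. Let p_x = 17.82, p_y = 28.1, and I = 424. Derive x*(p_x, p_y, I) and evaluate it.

x* = 2.851

MU_x ∝ x^(-0.75), MU_y ∝ 5·y^(-0.75), so MRS = (1/5)·(y/x)^(0.75) = p_x/p_y.
Solve for the ratio: y/x = [5·p_x/p_y]^(4/3).
With the ratio pinned down, the budget gives x* = I/(p_x + p_y·(y/x)) and y* = (y/x)·x*.
Numerically y/x = 4.658311, so x* = 424/(17.82 + 28.1·4.658311) = 2.851.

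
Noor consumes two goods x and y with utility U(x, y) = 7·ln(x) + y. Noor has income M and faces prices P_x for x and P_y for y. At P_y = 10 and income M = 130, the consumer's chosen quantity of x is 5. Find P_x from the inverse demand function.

P_x = 14

MU_x = 7/x, MU_y = 1. Tangency: 7/x = P_x/P_y.
So x*(P_x,P_y) = 7·P_y/P_x, independent of income; and y* = (M − 7·P_y)/P_y.
Set x* = 5 in the demand function and solve for P_x: P_x = 14.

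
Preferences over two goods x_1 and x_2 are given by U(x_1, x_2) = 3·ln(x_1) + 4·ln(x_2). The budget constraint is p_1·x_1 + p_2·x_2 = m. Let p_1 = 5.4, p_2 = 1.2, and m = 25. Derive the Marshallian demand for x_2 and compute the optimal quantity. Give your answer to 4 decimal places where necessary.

MU_x_1/MU_x_2 = (3·x_2)/(4·x_1); tangency sets this equal to p_1/p_2.
Rearranging, p_2·x_2 = (4/3)·p_1·x_1. Substituting into the budget gives p_1·x_1·(1 + (4/3)) = m.
Demand: x_1*(p_1,p_2,m) = 3/7·m/p_1 and x_2* = 4/7·m/p_2.
At p_1=5.4, p_2=1.2, m=25: x_2* = 4/7·25/1.2 = 11.9048.

x_2* = 11.9048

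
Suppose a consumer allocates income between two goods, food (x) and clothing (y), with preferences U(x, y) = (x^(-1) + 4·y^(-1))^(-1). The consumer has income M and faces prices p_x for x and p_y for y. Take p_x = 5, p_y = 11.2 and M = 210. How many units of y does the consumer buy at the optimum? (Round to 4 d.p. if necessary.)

y* = 14.0547

MRS = MU_x/MU_y = (1/4)·(y/x)^(2). Set equal to p_x/p_y.
Solve for the ratio: y/x = [4·p_x/p_y]^(0.5).
Substitute y = (y/x)·x into the budget: x* = M/(p_x + p_y·(y/x)).
Numerically y/x = 1.336306, so x* = 210/(5 + 11.2·1.336306) = 10.5175 and y* = 1.336306·10.5175 = 14.0547.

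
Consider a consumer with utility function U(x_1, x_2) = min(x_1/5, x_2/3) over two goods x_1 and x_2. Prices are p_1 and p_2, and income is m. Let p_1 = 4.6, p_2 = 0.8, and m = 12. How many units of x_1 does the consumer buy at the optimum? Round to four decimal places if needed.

x_1* = 2.3622

Leontief preferences: the optimum is at the kink where x_1/5 = x_2/3, i.e. x_2 = (3/5)·x_1.
Budget: p_1·x_1 + p_2·(3/5)·x_1 = m, so (5·p_1 + 3·p_2)·x_1 = 5·m.
Demand: x_1*(p_1,p_2,m) = 5·m/(5·p_1 + 3·p_2), x_2* = 3·m/(5·p_1 + 3·p_2).
Here 5·4.6 + 3·0.8 = 25.4, giving x_1* = 2.3622.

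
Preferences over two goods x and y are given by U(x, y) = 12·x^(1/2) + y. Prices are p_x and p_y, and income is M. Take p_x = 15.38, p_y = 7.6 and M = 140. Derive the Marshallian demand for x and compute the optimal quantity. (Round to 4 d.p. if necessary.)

x* = 8.7906

Plugging in: x* = (6·7.6/15.38)² = 8.7906.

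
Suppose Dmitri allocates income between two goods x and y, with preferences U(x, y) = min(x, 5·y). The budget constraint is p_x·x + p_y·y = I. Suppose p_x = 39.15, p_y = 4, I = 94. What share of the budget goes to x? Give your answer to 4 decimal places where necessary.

Demand: x*(p_x,p_y,I) = 5·I/(5·p_x + p_y), y* = I/(5·p_x + p_y).
Here 5·39.15 + 4 = 199.75, giving x* = 2.3529 and y* = 0.4706.
Expenditure on x: 39.15·2.3529 = 92.1176; share = 0.98.

share on x = 0.98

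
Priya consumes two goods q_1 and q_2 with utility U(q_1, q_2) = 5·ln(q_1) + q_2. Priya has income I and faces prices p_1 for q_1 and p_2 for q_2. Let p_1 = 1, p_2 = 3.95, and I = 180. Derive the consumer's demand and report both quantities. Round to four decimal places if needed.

q_1* = 19.75, q_2* = 40.5696

MU_q_1 = 5/q_1, MU_q_2 = 1. Tangency: 5/q_1 = p_1/p_2.
So q_1*(p_1,p_2) = 5·p_2/p_1, independent of income; and q_2* = (I − 5·p_2)/p_2.
At the given prices: q_1* = 5·3.95/1 = 19.75, and q_2* = 40.5696.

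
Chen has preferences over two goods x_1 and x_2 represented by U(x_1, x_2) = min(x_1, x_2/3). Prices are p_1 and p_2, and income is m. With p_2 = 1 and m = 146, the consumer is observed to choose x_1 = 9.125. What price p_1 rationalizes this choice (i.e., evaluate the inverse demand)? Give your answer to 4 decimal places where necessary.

p_1 = 13

Leontief preferences: the optimum is at the kink where x_1/1 = x_2/3, i.e. x_2 = 3·x_1.
Budget: p_1·x_1 + p_2·3·x_1 = m, so (p_1 + 3·p_2)·x_1 = m.
Demand: x_1*(p_1,p_2,m) = m/(p_1 + 3·p_2), x_2* = 3·m/(p_1 + 3·p_2).
Set x_1* = 9.125 in the demand function and solve for p_1: p_1 = 13.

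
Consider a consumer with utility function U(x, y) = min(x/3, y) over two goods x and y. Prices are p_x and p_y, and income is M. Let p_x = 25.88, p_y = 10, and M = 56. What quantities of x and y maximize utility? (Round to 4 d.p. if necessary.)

Leontief preferences: the optimum is at the kink where x/3 = y/1, i.e. y = (1/3)·x.
Budget: p_x·x + p_y·(1/3)·x = M, so (3·p_x + p_y)·x = 3·M.
Demand: x*(p_x,p_y,M) = 3·M/(3·p_x + p_y), y* = M/(3·p_x + p_y).
Here 3·25.88 + 10 = 87.64, giving x* = 1.9169 and y* = 0.639.

x* = 1.9169, y* = 0.639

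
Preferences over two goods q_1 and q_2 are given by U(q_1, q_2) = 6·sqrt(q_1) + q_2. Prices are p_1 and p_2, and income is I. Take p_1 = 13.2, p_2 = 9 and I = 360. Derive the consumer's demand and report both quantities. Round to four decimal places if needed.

q_1* = 4.1839, q_2* = 33.8636

Set MRS = p_1/p_2: 3·q_1^(−1/2) = p_1/p_2.
Solve: √q_1 = 3·p_2/p_1, so q_1*(p_1,p_2) = (3·p_2/p_1)², and q_2* = (I − p_1·q_1*)/p_2.
Plugging in: q_1* = (3·9/13.2)² = 4.1839, q_2* = 33.8636.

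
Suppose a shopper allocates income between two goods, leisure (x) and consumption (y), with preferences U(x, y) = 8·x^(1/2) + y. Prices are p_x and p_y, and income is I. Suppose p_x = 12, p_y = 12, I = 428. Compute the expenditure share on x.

share on x = 0.4486

Plugging in: x* = (4·12/12)² = 16, y* = 19.6667.
Expenditure on x: 12·16 = 192; share = 0.4486.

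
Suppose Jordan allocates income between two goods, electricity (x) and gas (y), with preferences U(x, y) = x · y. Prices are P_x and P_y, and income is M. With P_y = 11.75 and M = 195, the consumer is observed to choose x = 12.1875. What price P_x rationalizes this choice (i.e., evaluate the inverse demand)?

P_x = 8

Tangency: MRS = y/x = P_x/P_y.
Rearranging, P_y·y = P_x·x. Substituting into the budget gives P_x·x·(1 + 1) = M.
Demand: x*(P_x,P_y,M) = 0.5·M/P_x and y* = 0.5·M/P_y.
Set x* = 12.1875 in the demand function and solve for P_x: P_x = 8.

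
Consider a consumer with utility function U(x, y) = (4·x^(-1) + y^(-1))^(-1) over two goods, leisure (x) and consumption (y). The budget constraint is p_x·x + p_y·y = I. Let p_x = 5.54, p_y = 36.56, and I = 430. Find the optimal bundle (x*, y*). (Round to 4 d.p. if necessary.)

x* = 33.9763, y* = 6.613

MRS = MU_x/MU_y = 4·(y/x)^(2). Set equal to p_x/p_y.
Solve for the ratio: y/x = [(1/4)·p_x/p_y]^(0.5).
Substitute y = (y/x)·x into the budget: x* = I/(p_x + p_y·(y/x)).
Numerically y/x = 0.194635, so x* = 430/(5.54 + 36.56·0.194635) = 33.9763 and y* = 0.194635·33.9763 = 6.613.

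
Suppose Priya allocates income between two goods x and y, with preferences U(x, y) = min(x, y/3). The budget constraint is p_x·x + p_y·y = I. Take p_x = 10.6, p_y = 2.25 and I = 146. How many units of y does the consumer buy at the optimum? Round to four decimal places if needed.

Leontief preferences: the optimum is at the kink where x/1 = y/3, i.e. y = 3·x.
Budget: p_x·x + p_y·3·x = I, so (p_x + 3·p_y)·x = I.
Demand: x*(p_x,p_y,I) = I/(p_x + 3·p_y), y* = 3·I/(p_x + 3·p_y).
Here 10.6 + 3·2.25 = 17.35, giving y* = 25.245.

y* = 25.245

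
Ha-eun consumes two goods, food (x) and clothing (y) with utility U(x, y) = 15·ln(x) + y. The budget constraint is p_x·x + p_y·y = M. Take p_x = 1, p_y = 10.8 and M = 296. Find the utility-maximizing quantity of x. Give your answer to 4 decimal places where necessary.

Set MRS = p_x/p_y: (15/x)/1 = p_x/p_y.
So x*(p_x,p_y) = 15·p_y/p_x, independent of income; and y* = (M − 15·p_y)/p_y.
At the given prices: x* = 15·10.8/1 = 162.

x* = 162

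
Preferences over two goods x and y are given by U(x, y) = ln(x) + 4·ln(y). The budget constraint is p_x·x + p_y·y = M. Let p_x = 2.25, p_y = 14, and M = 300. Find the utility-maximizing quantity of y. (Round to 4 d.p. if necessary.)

y* = 17.1429

Demand: x*(p_x,p_y,M) = 0.2·M/p_x and y* = 0.8·M/p_y.
At p_x=2.25, p_y=14, M=300: y* = 0.8·300/14 = 17.1429.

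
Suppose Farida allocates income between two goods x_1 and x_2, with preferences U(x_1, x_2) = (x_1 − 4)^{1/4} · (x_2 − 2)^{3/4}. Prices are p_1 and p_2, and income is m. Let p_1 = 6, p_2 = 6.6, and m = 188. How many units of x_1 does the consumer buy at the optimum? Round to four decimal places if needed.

MRS = (1/3)·(x_2−2)/(x_1−4). Tangency with p_1/p_2 gives x_2−2 = 3·(p_1/p_2)·(x_1−4).
Substituting into the budget: x_1* = 4 + 0.25·(m − 4·p_1 − 2·p_2)/p_1, and x_2* = 2 + 0.75·(…)/p_2.
Discretionary income = 188 − 4·6 − 2·6.6 = 150.8; x_1* = 4 + 0.25·150.8/6 = 10.2833.

x_1* = 10.2833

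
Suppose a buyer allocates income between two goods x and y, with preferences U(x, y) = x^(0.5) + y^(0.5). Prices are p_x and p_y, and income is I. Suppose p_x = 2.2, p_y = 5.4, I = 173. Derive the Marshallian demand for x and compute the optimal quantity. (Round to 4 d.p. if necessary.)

From the CES first-order condition, (y/x)^(0.5) = p_x/p_y.
Solve for the ratio: y/x = [p_x/p_y]^(2).
Substitute y = (y/x)·x into the budget: x* = I/(p_x + p_y·(y/x)).
Numerically y/x = 0.165981, so x* = 173/(2.2 + 5.4·0.165981) = 55.8732.

x* = 55.8732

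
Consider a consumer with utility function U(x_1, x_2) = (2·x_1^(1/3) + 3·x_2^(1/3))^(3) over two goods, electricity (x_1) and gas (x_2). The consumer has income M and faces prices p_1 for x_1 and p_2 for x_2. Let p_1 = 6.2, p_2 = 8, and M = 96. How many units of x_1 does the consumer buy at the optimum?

MU_x_1 ∝ 2·x_1^(-2/3), MU_x_2 ∝ 3·x_2^(-2/3), so MRS = (2/3)·(x_2/x_1)^(2/3) = p_1/p_2.
Hence x_2/x_1 = ((3/2)·p_1/p_2)^(1/(2/3)), i.e. raised to the 1.5 power.
With the ratio pinned down, the budget gives x_1* = M/(p_1 + p_2·(x_2/x_1)) and x_2* = (x_2/x_1)·x_1*.
Numerically x_2/x_1 = 1.253399, so x_1* = 96/(6.2 + 8·1.253399) = 5.916.

x_1* = 5.916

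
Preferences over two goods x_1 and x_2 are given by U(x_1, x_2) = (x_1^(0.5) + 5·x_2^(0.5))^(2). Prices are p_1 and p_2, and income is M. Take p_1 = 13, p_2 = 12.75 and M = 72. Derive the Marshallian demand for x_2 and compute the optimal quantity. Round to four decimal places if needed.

x_2* = 5.4339

With the ratio pinned down, the budget gives x_1* = M/(p_1 + p_2·(x_2/x_1)) and x_2* = (x_2/x_1)·x_1*.
Numerically x_2/x_1 = 25.990004, so x_1* = 72/(13 + 12.75·25.990004) = 0.2091 and x_2* = 25.990004·0.2091 = 5.4339.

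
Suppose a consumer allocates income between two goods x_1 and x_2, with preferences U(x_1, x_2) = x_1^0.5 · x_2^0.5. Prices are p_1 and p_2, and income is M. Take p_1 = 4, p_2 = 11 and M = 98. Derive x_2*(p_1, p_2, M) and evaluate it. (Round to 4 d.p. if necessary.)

x_2* = 4.4545

The MRS is x_2/x_1. Set MRS = p_1/p_2.
So 0.5·p_2·x_2 = 0.5·p_1·x_1; combined with the budget, a share 0.5 of income goes to x_1.
Demand: x_1*(p_1,p_2,M) = 0.5·M/p_1 and x_2* = 0.5·M/p_2.
At p_1=4, p_2=11, M=98: x_2* = 0.5·98/11 = 4.4545.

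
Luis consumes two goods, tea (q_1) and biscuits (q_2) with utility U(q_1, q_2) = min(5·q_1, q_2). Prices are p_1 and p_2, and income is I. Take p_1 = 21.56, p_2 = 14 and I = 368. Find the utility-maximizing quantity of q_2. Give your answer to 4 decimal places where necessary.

Leontief preferences: the optimum is at the kink where q_1/1 = q_2/5, i.e. q_2 = 5·q_1.
Budget: p_1·q_1 + p_2·5·q_1 = I, so (p_1 + 5·p_2)·q_1 = I.
Demand: q_1*(p_1,p_2,I) = I/(p_1 + 5·p_2), q_2* = 5·I/(p_1 + 5·p_2).
Here 21.56 + 5·14 = 91.56, giving q_2* = 20.0961.

q_2* = 20.0961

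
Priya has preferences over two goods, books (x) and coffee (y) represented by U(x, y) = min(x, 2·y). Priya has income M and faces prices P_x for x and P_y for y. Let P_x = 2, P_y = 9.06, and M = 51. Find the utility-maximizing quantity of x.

With perfect complements, no substitution: consume in ratio x:y = 2:1.
Budget: P_x·x + P_y·(1/2)·x = M, so (2·P_x + P_y)·x = 2·M.
Demand: x*(P_x,P_y,M) = 2·M/(2·P_x + P_y), y* = M/(2·P_x + P_y).
Here 2·2 + 9.06 = 13.06, giving x* = 7.8101.

x* = 7.8101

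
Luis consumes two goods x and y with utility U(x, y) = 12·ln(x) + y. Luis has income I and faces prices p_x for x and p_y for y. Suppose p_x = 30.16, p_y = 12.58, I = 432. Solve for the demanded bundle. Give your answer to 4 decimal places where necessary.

x* = 5.0053, y* = 22.3402

Set MRS = p_x/p_y: (12/x)/1 = p_x/p_y.
So x*(p_x,p_y) = 12·p_y/p_x, independent of income; and y* = (I − 12·p_y)/p_y.
At the given prices: x* = 12·12.58/30.16 = 5.0053, and y* = 22.3402.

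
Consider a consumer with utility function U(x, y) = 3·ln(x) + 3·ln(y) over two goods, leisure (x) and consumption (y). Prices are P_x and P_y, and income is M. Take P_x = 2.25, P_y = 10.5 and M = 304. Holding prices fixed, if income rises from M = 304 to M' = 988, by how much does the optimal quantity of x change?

Δx* = 152

The MRS is y/x. Set MRS = P_x/P_y.
Rearranging, P_y·y = P_x·x. Substituting into the budget gives P_x·x·(1 + 1) = M.
Demand: x*(P_x,P_y,M) = 0.5·M/P_x and y* = 0.5·M/P_y.
At P_x=2.25, P_y=10.5, M=304: x* = 0.5·304/2.25 = 67.5556.
At M' = 988: x* = 219.5556. Change: 219.5556 − 67.5556 = 152.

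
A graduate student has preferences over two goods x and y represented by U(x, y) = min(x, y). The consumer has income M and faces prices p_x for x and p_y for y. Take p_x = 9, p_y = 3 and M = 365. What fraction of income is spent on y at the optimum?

share on y = 0.25

With perfect complements, no substitution: consume in ratio x:y = 1:1.
Budget: p_x·x + p_y·x = M, so (p_x + p_y)·x = M.
Demand: x*(p_x,p_y,M) = M/(p_x + p_y), y* = M/(p_x + p_y).
Here 9 + 3 = 12, giving x* = 30.4167 and y* = 30.4167.
Expenditure on y: 3·30.4167 = 91.25; share = 0.25.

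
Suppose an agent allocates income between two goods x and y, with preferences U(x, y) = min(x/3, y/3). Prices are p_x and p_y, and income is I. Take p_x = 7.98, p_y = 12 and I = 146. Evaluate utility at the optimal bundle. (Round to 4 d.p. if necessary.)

V = 2.4358

Leontief preferences: the optimum is at the kink where x/3 = y/3, i.e. y = x.
Budget: p_x·x + p_y·x = I, so (3·p_x + 3·p_y)·x = 3·I.
Demand: x*(p_x,p_y,I) = 3·I/(3·p_x + 3·p_y), y* = 3·I/(3·p_x + 3·p_y).
Here 3·7.98 + 3·12 = 59.94, giving x* = 7.3073 and y* = 7.3073.
Utility at the optimum: U(7.3073, 7.3073) = 2.4358.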